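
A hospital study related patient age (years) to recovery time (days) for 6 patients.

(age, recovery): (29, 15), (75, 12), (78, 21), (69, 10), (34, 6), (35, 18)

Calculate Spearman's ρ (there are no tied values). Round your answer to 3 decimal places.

Rank age: 1, 5, 6, 4, 2, 3
Rank recovery: 4, 3, 6, 2, 1, 5
d = rank(age) − rank(recovery): -3, 2, 0, 2, 1, -2; Σd² = 22
ρ = 1 − 6Σd² / [n(n²−1)] = 1 − 6×22 / (6×35) = 1 − 132/210 ≈ 0.371

0.371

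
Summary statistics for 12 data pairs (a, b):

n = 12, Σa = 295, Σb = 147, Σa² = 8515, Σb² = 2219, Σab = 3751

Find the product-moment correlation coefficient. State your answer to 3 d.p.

0.189

r = (nΣab − ΣaΣb) / √[(nΣa² − (Σa)²)(nΣb² − (Σb)²)]
Numerator: 12×3751 − 295×147 = 1647
Denominator: √[(102180 − 87025)(26628 − 21609)] = √[15155 × 5019] = 8721.4073
r = 1647 / 8721.4073 ≈ 0.189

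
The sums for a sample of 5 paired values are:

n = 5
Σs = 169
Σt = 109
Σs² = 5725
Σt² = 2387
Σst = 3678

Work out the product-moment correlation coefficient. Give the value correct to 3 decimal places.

-0.527

r = (nΣst − ΣsΣt) / √[(nΣs² − (Σs)²)(nΣt² − (Σt)²)]
Numerator: 5×3678 − 169×109 = -31
Denominator: √[(28625 − 28561)(11935 − 11881)] = √[64 × 54] = 58.7878
r = -31 / 58.7878 ≈ -0.527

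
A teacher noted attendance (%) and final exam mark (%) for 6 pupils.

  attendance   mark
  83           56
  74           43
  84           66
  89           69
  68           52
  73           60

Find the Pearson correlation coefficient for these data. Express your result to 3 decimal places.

n = 6, Σx = 471, Σy = 346, Σx² = 37295, Σy² = 20406, Σxy = 27431
nΣxy − ΣxΣy = 164586 − 162966 = 1620
nΣx² − (Σx)² = 223770 − 221841 = 1929; nΣy² − (Σy)² = 122436 − 119716 = 2720
r = 1620 / √(1929 × 2720) = 1620 / 2290.6069 ≈ 0.707

0.707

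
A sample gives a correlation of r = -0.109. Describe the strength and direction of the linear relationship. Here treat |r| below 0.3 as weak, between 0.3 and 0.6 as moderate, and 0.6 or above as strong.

r = -0.109 < 0 so the relationship is negative.
|r| = 0.109, which falls in the weak range.

weak negative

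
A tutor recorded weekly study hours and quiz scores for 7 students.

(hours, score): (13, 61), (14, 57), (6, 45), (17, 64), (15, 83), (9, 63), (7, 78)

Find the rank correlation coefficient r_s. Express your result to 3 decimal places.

Rank hours: 4, 5, 1, 7, 6, 3, 2
Rank score: 3, 2, 1, 5, 7, 4, 6
d = rank(hours) − rank(score): 1, 3, 0, 2, -1, -1, -4; Σd² = 32
ρ = 1 − 6Σd² / [n(n²−1)] = 1 − 6×32 / (7×48) = 1 − 192/336 ≈ 0.429

0.429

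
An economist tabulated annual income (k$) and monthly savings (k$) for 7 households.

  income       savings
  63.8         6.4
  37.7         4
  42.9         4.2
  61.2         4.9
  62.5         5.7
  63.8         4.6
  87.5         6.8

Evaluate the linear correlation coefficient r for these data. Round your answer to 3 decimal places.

0.857

n = 7, Σx = 419.4, Σy = 36.6, Σx² = 26710.52, Σy² = 198.5, Σxy = 2283.91
nΣxy − ΣxΣy = 15987.37 − 15350.04 = 637.33
nΣx² − (Σx)² = 186973.64 − 175896.36 = 11077.28; nΣy² − (Σy)² = 1389.5 − 1339.56 = 49.94
r = 637.33 / √(11077.28 × 49.94) = 637.33 / 743.7737 ≈ 0.857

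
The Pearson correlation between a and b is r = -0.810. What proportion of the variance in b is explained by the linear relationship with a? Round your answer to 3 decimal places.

r² = (-0.810)² = 0.656

0.656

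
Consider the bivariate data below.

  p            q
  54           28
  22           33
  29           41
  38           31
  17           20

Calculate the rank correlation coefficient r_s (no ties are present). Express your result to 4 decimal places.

Rank p: 5, 2, 3, 4, 1
Rank q: 2, 4, 5, 3, 1
d = rank(p) − rank(q): 3, -2, -2, 1, 0; Σd² = 18
ρ = 1 − 6Σd² / [n(n²−1)] = 1 − 6×18 / (5×24) = 1 − 108/120 ≈ 0.1000

0.1000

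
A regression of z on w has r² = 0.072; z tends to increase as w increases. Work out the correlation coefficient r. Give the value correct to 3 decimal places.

|r| = √0.072 = 0.268
The association is positive, so r = 0.268.

0.268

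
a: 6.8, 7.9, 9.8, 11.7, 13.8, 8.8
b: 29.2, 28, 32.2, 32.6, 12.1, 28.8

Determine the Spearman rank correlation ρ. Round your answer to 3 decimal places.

Rank a: 1, 2, 4, 5, 6, 3
Rank b: 4, 2, 5, 6, 1, 3
d = rank(a) − rank(b): -3, 0, -1, -1, 5, 0; Σd² = 36
ρ = 1 − 6Σd² / [n(n²−1)] = 1 − 6×36 / (6×35) = 1 − 216/210 ≈ -0.029

-0.029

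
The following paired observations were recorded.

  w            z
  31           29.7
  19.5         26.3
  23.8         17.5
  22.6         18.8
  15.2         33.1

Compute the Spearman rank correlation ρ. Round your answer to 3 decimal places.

-0.400

Rank w: 5, 2, 4, 3, 1
Rank z: 4, 3, 1, 2, 5
d = rank(w) − rank(z): 1, -1, 3, 1, -4; Σd² = 28
ρ = 1 − 6Σd² / [n(n²−1)] = 1 − 6×28 / (5×24) = 1 − 168/120 ≈ -0.400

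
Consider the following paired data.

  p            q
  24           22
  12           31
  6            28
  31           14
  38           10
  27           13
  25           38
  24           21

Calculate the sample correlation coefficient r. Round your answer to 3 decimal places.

n = 8, Σp = 187, Σq = 177, Σp² = 5091, Σq² = 4579, Σpq = 3687
nΣpq − ΣpΣq = 29496 − 33099 = -3603
nΣp² − (Σp)² = 40728 − 34969 = 5759; nΣq² − (Σq)² = 36632 − 31329 = 5303
r = -3603 / √(5759 × 5303) = -3603 / 5526.2987 ≈ -0.652

-0.652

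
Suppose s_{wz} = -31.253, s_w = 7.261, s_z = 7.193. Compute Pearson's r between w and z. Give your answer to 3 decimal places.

r = Cov(w,z) / (s_w · s_z) = -31.253 / (7.261 × 7.193)
  = -31.253 / 52.2284 ≈ -0.598

-0.598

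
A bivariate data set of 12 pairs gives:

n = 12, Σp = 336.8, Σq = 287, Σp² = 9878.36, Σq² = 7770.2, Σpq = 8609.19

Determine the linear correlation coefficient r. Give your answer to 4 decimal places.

r = (nΣpq − ΣpΣq) / √[(nΣp² − (Σp)²)(nΣq² − (Σq)²)]
Numerator: 12×8609.19 − 336.8×287 = 6648.68
Denominator: √[(118540.32 − 113434.24)(93242.4 − 82369)] = √[5106.08 × 10873.4] = 7451.2046
r = 6648.68 / 7451.2046 ≈ 0.8923

0.8923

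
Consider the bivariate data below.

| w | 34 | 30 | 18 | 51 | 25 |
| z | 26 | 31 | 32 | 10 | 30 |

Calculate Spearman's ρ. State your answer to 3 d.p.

-0.900

Rank w: 4, 3, 1, 5, 2
Rank z: 2, 4, 5, 1, 3
d = rank(w) − rank(z): 2, -1, -4, 4, -1; Σd² = 38
ρ = 1 − 6Σd² / [n(n²−1)] = 1 − 6×38 / (5×24) = 1 − 228/120 ≈ -0.900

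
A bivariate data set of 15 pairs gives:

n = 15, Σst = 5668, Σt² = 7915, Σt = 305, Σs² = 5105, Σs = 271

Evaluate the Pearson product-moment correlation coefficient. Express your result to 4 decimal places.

0.2635

r = (nΣst − ΣsΣt) / √[(nΣs² − (Σs)²)(nΣt² − (Σt)²)]
Numerator: 15×5668 − 271×305 = 2365
Denominator: √[(76575 − 73441)(118725 − 93025)] = √[3134 × 25700] = 8974.6198
r = 2365 / 8974.6198 ≈ 0.2635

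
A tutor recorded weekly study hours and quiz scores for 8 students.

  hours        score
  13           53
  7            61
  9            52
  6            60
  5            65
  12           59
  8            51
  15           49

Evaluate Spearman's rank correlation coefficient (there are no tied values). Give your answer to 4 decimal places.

Rank hours: 7, 3, 5, 2, 1, 6, 4, 8
Rank score: 4, 7, 3, 6, 8, 5, 2, 1
d = rank(hours) − rank(score): 3, -4, 2, -4, -7, 1, 2, 7; Σd² = 148
ρ = 1 − 6Σd² / [n(n²−1)] = 1 − 6×148 / (8×63) = 1 − 888/504 ≈ -0.7619

-0.7619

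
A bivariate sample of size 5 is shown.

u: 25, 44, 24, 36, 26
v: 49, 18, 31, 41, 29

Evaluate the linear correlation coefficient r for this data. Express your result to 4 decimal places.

n = 5, Σu = 155, Σv = 168, Σu² = 5109, Σv² = 6208, Σuv = 4991
nΣuv − ΣuΣv = 24955 − 26040 = -1085
nΣu² − (Σu)² = 25545 − 24025 = 1520; nΣv² − (Σv)² = 31040 − 28224 = 2816
r = -1085 / √(1520 × 2816) = -1085 / 2068.8934 ≈ -0.5244

-0.5244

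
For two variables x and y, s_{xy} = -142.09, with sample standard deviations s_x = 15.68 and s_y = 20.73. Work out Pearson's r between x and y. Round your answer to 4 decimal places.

-0.4371

r = Cov(x,y) / (s_x · s_y) = -142.09 / (15.68 × 20.73)
  = -142.09 / 325.0464 ≈ -0.4371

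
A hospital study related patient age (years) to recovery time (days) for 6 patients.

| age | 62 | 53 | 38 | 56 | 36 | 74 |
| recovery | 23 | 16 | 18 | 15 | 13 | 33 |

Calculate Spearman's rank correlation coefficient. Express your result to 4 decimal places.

0.7714

Rank age: 5, 3, 2, 4, 1, 6
Rank recovery: 5, 3, 4, 2, 1, 6
d = rank(age) − rank(recovery): 0, 0, -2, 2, 0, 0; Σd² = 8
ρ = 1 − 6Σd² / [n(n²−1)] = 1 − 6×8 / (6×35) = 1 − 48/210 ≈ 0.7714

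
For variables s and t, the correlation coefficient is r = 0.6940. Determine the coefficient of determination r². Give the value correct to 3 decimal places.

r² = (0.6940)² = 0.482

0.482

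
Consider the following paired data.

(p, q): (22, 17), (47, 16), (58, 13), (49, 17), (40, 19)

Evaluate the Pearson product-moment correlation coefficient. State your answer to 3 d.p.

n = 5, Σp = 216, Σq = 82, Σp² = 10058, Σq² = 1364, Σpq = 3473
nΣpq − ΣpΣq = 17365 − 17712 = -347
nΣp² − (Σp)² = 50290 − 46656 = 3634; nΣq² − (Σq)² = 6820 − 6724 = 96
r = -347 / √(3634 × 96) = -347 / 590.6471 ≈ -0.587

-0.587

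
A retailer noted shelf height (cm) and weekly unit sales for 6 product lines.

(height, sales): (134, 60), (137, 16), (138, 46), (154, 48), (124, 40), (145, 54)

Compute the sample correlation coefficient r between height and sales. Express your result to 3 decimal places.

0.198

n = 6, Σx = 832, Σy = 264, Σx² = 115886, Σy² = 12792, Σxy = 36762
nΣxy − ΣxΣy = 220572 − 219648 = 924
nΣx² − (Σx)² = 695316 − 692224 = 3092; nΣy² − (Σy)² = 76752 − 69696 = 7056
r = 924 / √(3092 × 7056) = 924 / 4670.8834 ≈ 0.198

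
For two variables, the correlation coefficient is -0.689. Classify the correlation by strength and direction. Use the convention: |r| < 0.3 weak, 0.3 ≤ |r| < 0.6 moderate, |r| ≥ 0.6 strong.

strong negative

r = -0.689 < 0 so the relationship is negative.
|r| = 0.689, which falls in the strong range.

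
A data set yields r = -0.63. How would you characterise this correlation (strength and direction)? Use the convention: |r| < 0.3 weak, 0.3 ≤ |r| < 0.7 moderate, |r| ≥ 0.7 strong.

r = -0.63 < 0 so the relationship is negative.
|r| = 0.63, which falls in the moderate range.

moderate negative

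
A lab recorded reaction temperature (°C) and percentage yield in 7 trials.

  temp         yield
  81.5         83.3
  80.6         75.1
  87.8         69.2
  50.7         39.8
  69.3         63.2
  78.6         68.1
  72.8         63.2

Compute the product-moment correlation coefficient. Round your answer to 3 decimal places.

n = 7, Σx = 521.3, Σy = 461.9, Σx² = 39698.23, Σy² = 31577.67, Σxy = 35269.01
nΣxy − ΣxΣy = 246883.07 − 240788.47 = 6094.6
nΣx² − (Σx)² = 277887.61 − 271753.69 = 6133.92; nΣy² − (Σy)² = 221043.69 − 213351.61 = 7692.08
r = 6094.6 / √(6133.92 × 7692.08) = 6094.6 / 6868.9594 ≈ 0.887

0.887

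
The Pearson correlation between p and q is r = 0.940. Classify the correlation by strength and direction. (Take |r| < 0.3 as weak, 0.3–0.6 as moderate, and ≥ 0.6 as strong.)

strong positive

r = 0.940 > 0 so the relationship is positive.
|r| = 0.940, which falls in the strong range.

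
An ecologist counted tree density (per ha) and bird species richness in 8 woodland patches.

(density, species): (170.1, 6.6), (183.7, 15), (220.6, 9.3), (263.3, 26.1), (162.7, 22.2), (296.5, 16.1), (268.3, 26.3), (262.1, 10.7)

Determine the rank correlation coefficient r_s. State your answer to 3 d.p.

Rank density: 2, 3, 4, 6, 1, 8, 7, 5
Rank species: 1, 4, 2, 7, 6, 5, 8, 3
d = rank(density) − rank(species): 1, -1, 2, -1, -5, 3, -1, 2; Σd² = 46
ρ = 1 − 6Σd² / [n(n²−1)] = 1 − 6×46 / (8×63) = 1 − 276/504 ≈ 0.452

0.452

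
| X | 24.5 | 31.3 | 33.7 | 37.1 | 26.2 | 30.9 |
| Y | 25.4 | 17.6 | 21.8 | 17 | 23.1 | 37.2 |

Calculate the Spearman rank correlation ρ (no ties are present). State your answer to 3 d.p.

Rank X: 1, 4, 5, 6, 2, 3
Rank Y: 5, 2, 3, 1, 4, 6
d = rank(X) − rank(Y): -4, 2, 2, 5, -2, -3; Σd² = 62
ρ = 1 − 6Σd² / [n(n²−1)] = 1 − 6×62 / (6×35) = 1 − 372/210 ≈ -0.771

-0.771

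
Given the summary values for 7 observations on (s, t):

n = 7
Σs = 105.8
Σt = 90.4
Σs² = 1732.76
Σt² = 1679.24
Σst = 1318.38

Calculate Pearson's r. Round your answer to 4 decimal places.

r = (nΣst − ΣsΣt) / √[(nΣs² − (Σs)²)(nΣt² − (Σt)²)]
Numerator: 7×1318.38 − 105.8×90.4 = -335.66
Denominator: √[(12129.32 − 11193.64)(11754.68 − 8172.16)] = √[935.68 × 3582.52] = 1830.8720
r = -335.66 / 1830.8720 ≈ -0.1833

-0.1833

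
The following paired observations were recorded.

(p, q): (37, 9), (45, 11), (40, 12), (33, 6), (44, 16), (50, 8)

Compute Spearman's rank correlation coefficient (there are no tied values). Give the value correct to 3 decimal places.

0.257

Rank p: 2, 5, 3, 1, 4, 6
Rank q: 3, 4, 5, 1, 6, 2
d = rank(p) − rank(q): -1, 1, -2, 0, -2, 4; Σd² = 26
ρ = 1 − 6Σd² / [n(n²−1)] = 1 − 6×26 / (6×35) = 1 − 156/210 ≈ 0.257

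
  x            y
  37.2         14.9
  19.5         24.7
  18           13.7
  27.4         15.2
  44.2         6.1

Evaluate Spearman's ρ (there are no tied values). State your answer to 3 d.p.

Rank x: 4, 2, 1, 3, 5
Rank y: 3, 5, 2, 4, 1
d = rank(x) − rank(y): 1, -3, -1, -1, 4; Σd² = 28
ρ = 1 − 6Σd² / [n(n²−1)] = 1 − 6×28 / (5×24) = 1 − 168/120 ≈ -0.400

-0.400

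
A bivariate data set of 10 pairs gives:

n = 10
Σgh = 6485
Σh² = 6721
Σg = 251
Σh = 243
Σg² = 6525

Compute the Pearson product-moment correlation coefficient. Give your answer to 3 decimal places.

r = (nΣgh − ΣgΣh) / √[(nΣg² − (Σg)²)(nΣh² − (Σh)²)]
Numerator: 10×6485 − 251×243 = 3857
Denominator: √[(65250 − 63001)(67210 − 59049)] = √[2249 × 8161] = 4284.1672
r = 3857 / 4284.1672 ≈ 0.900

0.900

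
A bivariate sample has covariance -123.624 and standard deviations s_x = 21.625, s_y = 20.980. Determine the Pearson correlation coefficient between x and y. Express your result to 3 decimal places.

-0.272

r = Cov(x,y) / (s_x · s_y) = -123.624 / (21.625 × 20.980)
  = -123.624 / 453.6925 ≈ -0.272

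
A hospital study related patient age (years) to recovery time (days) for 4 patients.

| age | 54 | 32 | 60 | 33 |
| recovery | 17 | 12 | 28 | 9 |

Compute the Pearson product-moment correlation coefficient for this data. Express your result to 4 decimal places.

n = 4, Σx = 179, Σy = 66, Σx² = 8629, Σy² = 1298, Σxy = 3279
nΣxy − ΣxΣy = 13116 − 11814 = 1302
nΣx² − (Σx)² = 34516 − 32041 = 2475; nΣy² − (Σy)² = 5192 − 4356 = 836
r = 1302 / √(2475 × 836) = 1302 / 1438.4367 ≈ 0.9051

0.9051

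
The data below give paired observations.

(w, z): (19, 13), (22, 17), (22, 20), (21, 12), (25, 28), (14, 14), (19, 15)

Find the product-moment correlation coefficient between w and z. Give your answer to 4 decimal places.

0.6978

n = 7, Σw = 142, Σz = 119, Σw² = 2952, Σz² = 2207, Σwz = 2494
nΣwz − ΣwΣz = 17458 − 16898 = 560
nΣw² − (Σw)² = 20664 − 20164 = 500; nΣz² − (Σz)² = 15449 − 14161 = 1288
r = 560 / √(500 × 1288) = 560 / 802.4961 ≈ 0.6978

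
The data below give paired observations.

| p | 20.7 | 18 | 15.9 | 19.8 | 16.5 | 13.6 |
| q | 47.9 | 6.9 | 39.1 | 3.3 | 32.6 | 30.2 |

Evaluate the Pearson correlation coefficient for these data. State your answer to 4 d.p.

-0.1507

n = 6, Σp = 104.5, Σq = 160, Σp² = 1854.55, Σq² = 5856.52, Σpq = 2751.38
nΣpq − ΣpΣq = 16508.28 − 16720 = -211.72
nΣp² − (Σp)² = 11127.3 − 10920.25 = 207.05; nΣq² − (Σq)² = 35139.12 − 25600 = 9539.12
r = -211.72 / √(207.05 × 9539.12) = -211.72 / 1405.3735 ≈ -0.1507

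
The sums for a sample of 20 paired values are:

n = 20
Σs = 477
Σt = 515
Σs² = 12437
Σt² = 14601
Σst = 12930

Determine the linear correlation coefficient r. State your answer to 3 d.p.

r = (nΣst − ΣsΣt) / √[(nΣs² − (Σs)²)(nΣt² − (Σt)²)]
Numerator: 20×12930 − 477×515 = 12945
Denominator: √[(248740 − 227529)(292020 − 265225)] = √[21211 × 26795] = 23840.0660
r = 12945 / 23840.0660 ≈ 0.543

0.543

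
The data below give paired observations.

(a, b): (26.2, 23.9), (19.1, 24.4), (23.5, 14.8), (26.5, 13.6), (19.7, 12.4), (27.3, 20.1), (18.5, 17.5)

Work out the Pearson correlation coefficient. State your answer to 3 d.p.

n = 7, Σa = 160.8, Σb = 126.7, Σa² = 3781.38, Σb² = 2434.59, Σab = 2917.18
nΣab − ΣaΣb = 20420.26 − 20373.36 = 46.9
nΣa² − (Σa)² = 26469.66 − 25856.64 = 613.02; nΣb² − (Σb)² = 17042.13 − 16052.89 = 989.24
r = 46.9 / √(613.02 × 989.24) = 46.9 / 778.7322 ≈ 0.060

0.060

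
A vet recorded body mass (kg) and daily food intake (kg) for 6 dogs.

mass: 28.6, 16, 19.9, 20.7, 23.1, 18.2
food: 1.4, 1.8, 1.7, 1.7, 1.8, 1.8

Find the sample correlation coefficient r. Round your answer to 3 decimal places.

n = 6, Σx = 126.5, Σy = 10.2, Σx² = 2763.31, Σy² = 17.46, Σxy = 212.2
nΣxy − ΣxΣy = 1273.2 − 1290.3 = -17.1
nΣx² − (Σx)² = 16579.86 − 16002.25 = 577.61; nΣy² − (Σy)² = 104.76 − 104.04 = 0.72
r = -17.1 / √(577.61 × 0.72) = -17.1 / 20.3931 ≈ -0.839

-0.839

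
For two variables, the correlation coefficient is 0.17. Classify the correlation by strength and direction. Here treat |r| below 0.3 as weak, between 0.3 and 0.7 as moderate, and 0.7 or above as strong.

weak positive

r = 0.17 > 0 so the relationship is positive.
|r| = 0.17, which falls in the weak range.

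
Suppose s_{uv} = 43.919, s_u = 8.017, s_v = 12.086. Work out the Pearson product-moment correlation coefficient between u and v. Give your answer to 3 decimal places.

r = Cov(u,v) / (s_u · s_v) = 43.919 / (8.017 × 12.086)
  = 43.919 / 96.8935 ≈ 0.453

0.453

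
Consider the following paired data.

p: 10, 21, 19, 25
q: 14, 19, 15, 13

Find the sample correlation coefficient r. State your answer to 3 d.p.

n = 4, Σp = 75, Σq = 61, Σp² = 1527, Σq² = 951, Σpq = 1149
nΣpq − ΣpΣq = 4596 − 4575 = 21
nΣp² − (Σp)² = 6108 − 5625 = 483; nΣq² − (Σq)² = 3804 − 3721 = 83
r = 21 / √(483 × 83) = 21 / 200.2224 ≈ 0.105

0.105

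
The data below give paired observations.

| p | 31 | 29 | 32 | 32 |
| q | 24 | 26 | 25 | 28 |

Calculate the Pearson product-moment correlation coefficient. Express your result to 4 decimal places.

0.1380

n = 4, Σp = 124, Σq = 103, Σp² = 3850, Σq² = 2661, Σpq = 3194
nΣpq − ΣpΣq = 12776 − 12772 = 4
nΣp² − (Σp)² = 15400 − 15376 = 24; nΣq² − (Σq)² = 10644 − 10609 = 35
r = 4 / √(24 × 35) = 4 / 28.9828 ≈ 0.1380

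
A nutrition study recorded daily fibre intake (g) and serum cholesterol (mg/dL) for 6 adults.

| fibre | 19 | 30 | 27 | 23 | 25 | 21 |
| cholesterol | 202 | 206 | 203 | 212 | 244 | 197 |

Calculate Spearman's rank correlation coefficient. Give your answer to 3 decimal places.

Rank fibre: 1, 6, 5, 3, 4, 2
Rank cholesterol: 2, 4, 3, 5, 6, 1
d = rank(fibre) − rank(cholesterol): -1, 2, 2, -2, -2, 1; Σd² = 18
ρ = 1 − 6Σd² / [n(n²−1)] = 1 − 6×18 / (6×35) = 1 − 108/210 ≈ 0.486

0.486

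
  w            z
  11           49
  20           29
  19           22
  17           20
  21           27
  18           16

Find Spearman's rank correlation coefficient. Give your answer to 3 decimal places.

0.029

Rank w: 1, 5, 4, 2, 6, 3
Rank z: 6, 5, 3, 2, 4, 1
d = rank(w) − rank(z): -5, 0, 1, 0, 2, 2; Σd² = 34
ρ = 1 − 6Σd² / [n(n²−1)] = 1 − 6×34 / (6×35) = 1 − 204/210 ≈ 0.029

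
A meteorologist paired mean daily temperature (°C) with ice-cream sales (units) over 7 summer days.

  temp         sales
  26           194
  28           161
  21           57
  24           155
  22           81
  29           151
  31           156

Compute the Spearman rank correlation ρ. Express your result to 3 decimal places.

Rank temp: 4, 5, 1, 3, 2, 6, 7
Rank sales: 7, 6, 1, 4, 2, 3, 5
d = rank(temp) − rank(sales): -3, -1, 0, -1, 0, 3, 2; Σd² = 24
ρ = 1 − 6Σd² / [n(n²−1)] = 1 − 6×24 / (7×48) = 1 − 144/336 ≈ 0.571

0.571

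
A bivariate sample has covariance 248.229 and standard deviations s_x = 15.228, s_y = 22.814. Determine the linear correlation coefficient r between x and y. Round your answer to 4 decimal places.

r = Cov(x,y) / (s_x · s_y) = 248.229 / (15.228 × 22.814)
  = 248.229 / 347.4116 ≈ 0.7145

0.7145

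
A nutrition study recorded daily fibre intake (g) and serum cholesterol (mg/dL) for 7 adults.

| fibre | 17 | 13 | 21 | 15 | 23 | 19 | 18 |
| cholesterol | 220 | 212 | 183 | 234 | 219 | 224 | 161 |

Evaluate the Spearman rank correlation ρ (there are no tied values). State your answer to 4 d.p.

Rank fibre: 3, 1, 6, 2, 7, 5, 4
Rank cholesterol: 5, 3, 2, 7, 4, 6, 1
d = rank(fibre) − rank(cholesterol): -2, -2, 4, -5, 3, -1, 3; Σd² = 68
ρ = 1 − 6Σd² / [n(n²−1)] = 1 − 6×68 / (7×48) = 1 − 408/336 ≈ -0.2143

-0.2143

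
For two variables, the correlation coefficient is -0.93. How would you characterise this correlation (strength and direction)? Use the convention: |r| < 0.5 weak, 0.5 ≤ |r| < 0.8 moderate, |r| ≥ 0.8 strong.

strong negative

r = -0.93 < 0 so the relationship is negative.
|r| = 0.93, which falls in the strong range.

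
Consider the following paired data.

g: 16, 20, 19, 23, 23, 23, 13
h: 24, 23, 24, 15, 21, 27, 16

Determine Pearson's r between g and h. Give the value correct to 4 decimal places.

n = 7, Σg = 137, Σh = 150, Σg² = 2773, Σh² = 3332, Σgh = 2957
nΣgh − ΣgΣh = 20699 − 20550 = 149
nΣg² − (Σg)² = 19411 − 18769 = 642; nΣh² − (Σh)² = 23324 − 22500 = 824
r = 149 / √(642 × 824) = 149 / 727.3294 ≈ 0.2049

0.2049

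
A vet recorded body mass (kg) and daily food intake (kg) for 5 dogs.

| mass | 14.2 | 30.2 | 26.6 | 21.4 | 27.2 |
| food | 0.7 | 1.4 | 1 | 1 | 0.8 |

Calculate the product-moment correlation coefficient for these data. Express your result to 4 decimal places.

0.7070

n = 5, Σx = 119.6, Σy = 4.9, Σx² = 3019.04, Σy² = 5.09, Σxy = 121.98
nΣxy − ΣxΣy = 609.9 − 586.04 = 23.86
nΣx² − (Σx)² = 15095.2 − 14304.16 = 791.04; nΣy² − (Σy)² = 25.45 − 24.01 = 1.44
r = 23.86 / √(791.04 × 1.44) = 23.86 / 33.7505 ≈ 0.7070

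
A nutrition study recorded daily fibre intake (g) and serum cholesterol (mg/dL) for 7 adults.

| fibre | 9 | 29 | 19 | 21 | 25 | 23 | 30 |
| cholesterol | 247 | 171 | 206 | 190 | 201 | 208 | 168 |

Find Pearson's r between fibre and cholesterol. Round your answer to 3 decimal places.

n = 7, Σx = 156, Σy = 1391, Σx² = 3778, Σy² = 280675, Σxy = 29935
nΣxy − ΣxΣy = 209545 − 216996 = -7451
nΣx² − (Σx)² = 26446 − 24336 = 2110; nΣy² − (Σy)² = 1964725 − 1934881 = 29844
r = -7451 / √(2110 × 29844) = -7451 / 7935.4168 ≈ -0.939

-0.939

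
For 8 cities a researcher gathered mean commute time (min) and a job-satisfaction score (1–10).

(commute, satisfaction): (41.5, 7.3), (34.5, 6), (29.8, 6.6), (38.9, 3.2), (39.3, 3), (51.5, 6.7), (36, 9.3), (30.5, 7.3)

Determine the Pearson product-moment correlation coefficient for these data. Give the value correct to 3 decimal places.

-0.129

n = 8, Σx = 302, Σy = 49.4, Σx² = 11736.74, Σy² = 336.76, Σxy = 1851.51
nΣxy − ΣxΣy = 14812.08 − 14918.8 = -106.72
nΣx² − (Σx)² = 93893.92 − 91204 = 2689.92; nΣy² − (Σy)² = 2694.08 − 2440.36 = 253.72
r = -106.72 / √(2689.92 × 253.72) = -106.72 / 826.1274 ≈ -0.129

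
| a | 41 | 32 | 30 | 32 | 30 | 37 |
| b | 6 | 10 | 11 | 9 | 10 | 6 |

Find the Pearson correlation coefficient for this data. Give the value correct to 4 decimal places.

n = 6, Σa = 202, Σb = 52, Σa² = 6898, Σb² = 474, Σab = 1706
nΣab − ΣaΣb = 10236 − 10504 = -268
nΣa² − (Σa)² = 41388 − 40804 = 584; nΣb² − (Σb)² = 2844 − 2704 = 140
r = -268 / √(584 × 140) = -268 / 285.9371 ≈ -0.9373

-0.9373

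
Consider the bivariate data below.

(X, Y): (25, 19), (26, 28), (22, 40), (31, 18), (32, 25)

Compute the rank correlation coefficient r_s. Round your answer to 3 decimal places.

Rank X: 2, 3, 1, 4, 5
Rank Y: 2, 4, 5, 1, 3
d = rank(X) − rank(Y): 0, -1, -4, 3, 2; Σd² = 30
ρ = 1 − 6Σd² / [n(n²−1)] = 1 − 6×30 / (5×24) = 1 − 180/120 ≈ -0.500

-0.500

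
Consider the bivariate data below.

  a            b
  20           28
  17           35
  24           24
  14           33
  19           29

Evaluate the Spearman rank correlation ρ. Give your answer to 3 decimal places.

Rank a: 4, 2, 5, 1, 3
Rank b: 2, 5, 1, 4, 3
d = rank(a) − rank(b): 2, -3, 4, -3, 0; Σd² = 38
ρ = 1 − 6Σd² / [n(n²−1)] = 1 − 6×38 / (5×24) = 1 − 228/120 ≈ -0.900

-0.900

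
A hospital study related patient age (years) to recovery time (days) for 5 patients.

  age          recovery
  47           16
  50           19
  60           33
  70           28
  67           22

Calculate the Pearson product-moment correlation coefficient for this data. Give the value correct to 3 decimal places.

0.637

n = 5, Σx = 294, Σy = 118, Σx² = 17698, Σy² = 2974, Σxy = 7116
nΣxy − ΣxΣy = 35580 − 34692 = 888
nΣx² − (Σx)² = 88490 − 86436 = 2054; nΣy² − (Σy)² = 14870 − 13924 = 946
r = 888 / √(2054 × 946) = 888 / 1393.9455 ≈ 0.637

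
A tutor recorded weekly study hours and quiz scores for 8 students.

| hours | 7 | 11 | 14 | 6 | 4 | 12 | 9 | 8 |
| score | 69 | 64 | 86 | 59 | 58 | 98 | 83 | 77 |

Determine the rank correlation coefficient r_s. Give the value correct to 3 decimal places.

Rank hours: 3, 6, 8, 2, 1, 7, 5, 4
Rank score: 4, 3, 7, 2, 1, 8, 6, 5
d = rank(hours) − rank(score): -1, 3, 1, 0, 0, -1, -1, -1; Σd² = 14
ρ = 1 − 6Σd² / [n(n²−1)] = 1 − 6×14 / (8×63) = 1 − 84/504 ≈ 0.833

0.833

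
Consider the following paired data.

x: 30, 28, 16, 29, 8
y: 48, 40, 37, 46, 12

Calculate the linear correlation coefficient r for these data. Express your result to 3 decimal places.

n = 5, Σx = 111, Σy = 183, Σx² = 2845, Σy² = 7533, Σxy = 4582
nΣxy − ΣxΣy = 22910 − 20313 = 2597
nΣx² − (Σx)² = 14225 − 12321 = 1904; nΣy² − (Σy)² = 37665 − 33489 = 4176
r = 2597 / √(1904 × 4176) = 2597 / 2819.7702 ≈ 0.921

0.921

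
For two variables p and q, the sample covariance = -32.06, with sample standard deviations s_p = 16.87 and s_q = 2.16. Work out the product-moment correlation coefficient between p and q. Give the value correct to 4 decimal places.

-0.8798

r = Cov(p,q) / (s_p · s_q) = -32.06 / (16.87 × 2.16)
  = -32.06 / 36.4392 ≈ -0.8798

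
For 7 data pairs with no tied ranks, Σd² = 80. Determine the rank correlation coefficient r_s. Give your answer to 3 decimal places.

ρ = 1 − 6Σd² / [n(n²−1)] = 1 − 6×80 / (7×48)
  = 1 − 480/336 = 1 − 1.4286 ≈ -0.429

-0.429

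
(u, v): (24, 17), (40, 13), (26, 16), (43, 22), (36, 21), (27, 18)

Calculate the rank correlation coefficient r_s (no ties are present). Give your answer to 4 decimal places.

0.3714

Rank u: 1, 5, 2, 6, 4, 3
Rank v: 3, 1, 2, 6, 5, 4
d = rank(u) − rank(v): -2, 4, 0, 0, -1, -1; Σd² = 22
ρ = 1 − 6Σd² / [n(n²−1)] = 1 − 6×22 / (6×35) = 1 − 132/210 ≈ 0.3714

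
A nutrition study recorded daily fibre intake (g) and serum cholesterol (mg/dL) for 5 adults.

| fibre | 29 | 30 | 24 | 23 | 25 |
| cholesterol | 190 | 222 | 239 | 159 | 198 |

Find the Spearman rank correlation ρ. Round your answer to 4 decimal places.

0.3000

Rank fibre: 4, 5, 2, 1, 3
Rank cholesterol: 2, 4, 5, 1, 3
d = rank(fibre) − rank(cholesterol): 2, 1, -3, 0, 0; Σd² = 14
ρ = 1 − 6Σd² / [n(n²−1)] = 1 − 6×14 / (5×24) = 1 − 84/120 ≈ 0.3000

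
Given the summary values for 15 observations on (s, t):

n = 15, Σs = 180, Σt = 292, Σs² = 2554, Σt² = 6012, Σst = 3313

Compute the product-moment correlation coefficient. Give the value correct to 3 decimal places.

r = (nΣst − ΣsΣt) / √[(nΣs² − (Σs)²)(nΣt² − (Σt)²)]
Numerator: 15×3313 − 180×292 = -2865
Denominator: √[(38310 − 32400)(90180 − 85264)] = √[5910 × 4916] = 5390.1354
r = -2865 / 5390.1354 ≈ -0.532

-0.532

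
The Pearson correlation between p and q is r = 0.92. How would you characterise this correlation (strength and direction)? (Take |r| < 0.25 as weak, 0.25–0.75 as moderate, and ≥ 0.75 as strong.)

strong positive

r = 0.92 > 0 so the relationship is positive.
|r| = 0.92, which falls in the strong range.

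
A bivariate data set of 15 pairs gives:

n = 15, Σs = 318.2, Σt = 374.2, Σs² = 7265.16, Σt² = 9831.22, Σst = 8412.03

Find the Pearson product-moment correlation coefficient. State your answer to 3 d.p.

0.938

r = (nΣst − ΣsΣt) / √[(nΣs² − (Σs)²)(nΣt² − (Σt)²)]
Numerator: 15×8412.03 − 318.2×374.2 = 7110.01
Denominator: √[(108977.4 − 101251.24)(147468.3 − 140025.64)] = √[7726.16 × 7442.66] = 7583.0853
r = 7110.01 / 7583.0853 ≈ 0.938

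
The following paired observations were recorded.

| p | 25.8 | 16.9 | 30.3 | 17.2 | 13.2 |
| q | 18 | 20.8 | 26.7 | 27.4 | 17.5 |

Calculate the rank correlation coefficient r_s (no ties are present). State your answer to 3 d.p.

Rank p: 4, 2, 5, 3, 1
Rank q: 2, 3, 4, 5, 1
d = rank(p) − rank(q): 2, -1, 1, -2, 0; Σd² = 10
ρ = 1 − 6Σd² / [n(n²−1)] = 1 − 6×10 / (5×24) = 1 − 60/120 ≈ 0.500

0.500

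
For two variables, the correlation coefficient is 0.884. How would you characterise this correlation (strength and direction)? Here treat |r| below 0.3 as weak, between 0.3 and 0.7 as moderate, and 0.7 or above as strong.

strong positive

r = 0.884 > 0 so the relationship is positive.
|r| = 0.884, which falls in the strong range.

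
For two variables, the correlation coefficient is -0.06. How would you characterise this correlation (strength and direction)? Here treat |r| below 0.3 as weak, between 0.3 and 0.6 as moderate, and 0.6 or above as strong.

r = -0.06 < 0 so the relationship is negative.
|r| = 0.06, which falls in the weak range.

weak negative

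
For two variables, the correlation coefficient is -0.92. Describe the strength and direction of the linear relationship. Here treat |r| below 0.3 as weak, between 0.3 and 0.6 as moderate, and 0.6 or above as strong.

strong negative

r = -0.92 < 0 so the relationship is negative.
|r| = 0.92, which falls in the strong range.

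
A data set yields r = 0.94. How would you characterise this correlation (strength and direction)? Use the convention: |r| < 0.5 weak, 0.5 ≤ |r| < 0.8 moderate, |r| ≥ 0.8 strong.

strong positive

r = 0.94 > 0 so the relationship is positive.
|r| = 0.94, which falls in the strong range.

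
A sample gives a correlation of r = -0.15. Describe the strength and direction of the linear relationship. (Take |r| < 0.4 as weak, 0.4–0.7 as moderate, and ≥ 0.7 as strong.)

weak negative

r = -0.15 < 0 so the relationship is negative.
|r| = 0.15, which falls in the weak range.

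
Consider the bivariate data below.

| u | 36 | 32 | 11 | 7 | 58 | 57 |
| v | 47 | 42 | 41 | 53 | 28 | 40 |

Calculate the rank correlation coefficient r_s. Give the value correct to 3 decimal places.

Rank u: 4, 3, 2, 1, 6, 5
Rank v: 5, 4, 3, 6, 1, 2
d = rank(u) − rank(v): -1, -1, -1, -5, 5, 3; Σd² = 62
ρ = 1 − 6Σd² / [n(n²−1)] = 1 − 6×62 / (6×35) = 1 − 372/210 ≈ -0.771

-0.771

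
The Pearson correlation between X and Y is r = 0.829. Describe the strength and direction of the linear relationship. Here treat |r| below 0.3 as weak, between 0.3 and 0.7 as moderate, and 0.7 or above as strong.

r = 0.829 > 0 so the relationship is positive.
|r| = 0.829, which falls in the strong range.

strong positive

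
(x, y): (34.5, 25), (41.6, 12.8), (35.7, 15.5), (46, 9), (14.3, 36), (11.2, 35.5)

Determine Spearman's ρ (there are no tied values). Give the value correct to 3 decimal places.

Rank x: 3, 5, 4, 6, 2, 1
Rank y: 4, 2, 3, 1, 6, 5
d = rank(x) − rank(y): -1, 3, 1, 5, -4, -4; Σd² = 68
ρ = 1 − 6Σd² / [n(n²−1)] = 1 − 6×68 / (6×35) = 1 − 408/210 ≈ -0.943

-0.943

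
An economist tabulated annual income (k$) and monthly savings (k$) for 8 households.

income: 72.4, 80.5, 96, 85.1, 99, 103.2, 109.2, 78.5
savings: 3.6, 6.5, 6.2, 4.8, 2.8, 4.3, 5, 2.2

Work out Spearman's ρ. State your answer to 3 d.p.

Rank income: 1, 3, 5, 4, 6, 7, 8, 2
Rank savings: 3, 8, 7, 5, 2, 4, 6, 1
d = rank(income) − rank(savings): -2, -5, -2, -1, 4, 3, 2, 1; Σd² = 64
ρ = 1 − 6Σd² / [n(n²−1)] = 1 − 6×64 / (8×63) = 1 − 384/504 ≈ 0.238

0.238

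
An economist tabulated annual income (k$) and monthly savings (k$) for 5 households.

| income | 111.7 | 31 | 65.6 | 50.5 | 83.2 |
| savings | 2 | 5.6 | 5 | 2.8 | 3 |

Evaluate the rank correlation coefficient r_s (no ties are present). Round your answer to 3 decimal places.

-0.700

Rank income: 5, 1, 3, 2, 4
Rank savings: 1, 5, 4, 2, 3
d = rank(income) − rank(savings): 4, -4, -1, 0, 1; Σd² = 34
ρ = 1 − 6Σd² / [n(n²−1)] = 1 − 6×34 / (5×24) = 1 − 204/120 ≈ -0.700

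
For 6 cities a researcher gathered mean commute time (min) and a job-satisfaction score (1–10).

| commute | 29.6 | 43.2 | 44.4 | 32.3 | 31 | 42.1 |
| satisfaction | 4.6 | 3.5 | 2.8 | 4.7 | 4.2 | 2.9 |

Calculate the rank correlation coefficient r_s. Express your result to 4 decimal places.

Rank commute: 1, 5, 6, 3, 2, 4
Rank satisfaction: 5, 3, 1, 6, 4, 2
d = rank(commute) − rank(satisfaction): -4, 2, 5, -3, -2, 2; Σd² = 62
ρ = 1 − 6Σd² / [n(n²−1)] = 1 − 6×62 / (6×35) = 1 − 372/210 ≈ -0.7714

-0.7714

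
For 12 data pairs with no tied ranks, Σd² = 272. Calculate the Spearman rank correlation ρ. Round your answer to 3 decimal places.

ρ = 1 − 6Σd² / [n(n²−1)] = 1 − 6×272 / (12×143)
  = 1 − 1632/1716 = 1 − 0.9510 ≈ 0.049

0.049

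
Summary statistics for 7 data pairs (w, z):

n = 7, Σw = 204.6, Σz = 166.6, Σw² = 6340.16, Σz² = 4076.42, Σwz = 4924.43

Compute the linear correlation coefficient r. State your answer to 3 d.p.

0.274

r = (nΣwz − ΣwΣz) / √[(nΣw² − (Σw)²)(nΣz² − (Σz)²)]
Numerator: 7×4924.43 − 204.6×166.6 = 384.65
Denominator: √[(44381.12 − 41861.16)(28534.94 − 27755.56)] = √[2519.96 × 779.38] = 1401.4301
r = 384.65 / 1401.4301 ≈ 0.274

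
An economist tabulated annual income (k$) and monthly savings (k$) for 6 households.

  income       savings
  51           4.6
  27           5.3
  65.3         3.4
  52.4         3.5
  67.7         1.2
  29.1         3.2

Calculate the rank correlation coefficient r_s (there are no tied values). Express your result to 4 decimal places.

-0.6571

Rank income: 3, 1, 5, 4, 6, 2
Rank savings: 5, 6, 3, 4, 1, 2
d = rank(income) − rank(savings): -2, -5, 2, 0, 5, 0; Σd² = 58
ρ = 1 − 6Σd² / [n(n²−1)] = 1 − 6×58 / (6×35) = 1 − 348/210 ≈ -0.6571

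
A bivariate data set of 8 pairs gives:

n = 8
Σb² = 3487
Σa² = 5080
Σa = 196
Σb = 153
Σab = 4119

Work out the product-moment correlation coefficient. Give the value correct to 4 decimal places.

0.9383

r = (nΣab − ΣaΣb) / √[(nΣa² − (Σa)²)(nΣb² − (Σb)²)]
Numerator: 8×4119 − 196×153 = 2964
Denominator: √[(40640 − 38416)(27896 − 23409)] = √[2224 × 4487] = 3158.9695
r = 2964 / 3158.9695 ≈ 0.9383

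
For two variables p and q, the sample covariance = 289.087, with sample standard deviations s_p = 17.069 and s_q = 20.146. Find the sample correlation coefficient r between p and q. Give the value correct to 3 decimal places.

r = Cov(p,q) / (s_p · s_q) = 289.087 / (17.069 × 20.146)
  = 289.087 / 343.8721 ≈ 0.841

0.841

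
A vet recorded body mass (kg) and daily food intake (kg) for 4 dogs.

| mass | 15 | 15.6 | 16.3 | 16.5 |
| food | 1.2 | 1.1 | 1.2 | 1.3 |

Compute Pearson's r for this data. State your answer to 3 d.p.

n = 4, Σx = 63.4, Σy = 4.8, Σx² = 1006.3, Σy² = 5.78, Σxy = 76.17
nΣxy − ΣxΣy = 304.68 − 304.32 = 0.36
nΣx² − (Σx)² = 4025.2 − 4019.56 = 5.64; nΣy² − (Σy)² = 23.12 − 23.04 = 0.08
r = 0.36 / √(5.64 × 0.08) = 0.36 / 0.6717 ≈ 0.536

0.536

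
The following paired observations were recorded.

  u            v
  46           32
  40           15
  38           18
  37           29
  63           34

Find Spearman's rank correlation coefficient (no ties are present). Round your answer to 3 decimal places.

Rank u: 4, 3, 2, 1, 5
Rank v: 4, 1, 2, 3, 5
d = rank(u) − rank(v): 0, 2, 0, -2, 0; Σd² = 8
ρ = 1 − 6Σd² / [n(n²−1)] = 1 − 6×8 / (5×24) = 1 − 48/120 ≈ 0.600

0.600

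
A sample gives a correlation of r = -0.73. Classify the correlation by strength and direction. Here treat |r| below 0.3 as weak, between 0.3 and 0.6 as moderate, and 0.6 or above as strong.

r = -0.73 < 0 so the relationship is negative.
|r| = 0.73, which falls in the strong range.

strong negative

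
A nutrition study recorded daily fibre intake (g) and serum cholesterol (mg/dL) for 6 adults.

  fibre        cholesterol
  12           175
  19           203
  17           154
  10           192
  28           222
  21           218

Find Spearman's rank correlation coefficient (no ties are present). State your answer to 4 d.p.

Rank fibre: 2, 4, 3, 1, 6, 5
Rank cholesterol: 2, 4, 1, 3, 6, 5
d = rank(fibre) − rank(cholesterol): 0, 0, 2, -2, 0, 0; Σd² = 8
ρ = 1 − 6Σd² / [n(n²−1)] = 1 − 6×8 / (6×35) = 1 − 48/210 ≈ 0.7714

0.7714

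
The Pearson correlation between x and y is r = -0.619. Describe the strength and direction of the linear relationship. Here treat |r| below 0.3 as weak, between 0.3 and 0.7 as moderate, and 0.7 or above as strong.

r = -0.619 < 0 so the relationship is negative.
|r| = 0.619, which falls in the moderate range.

moderate negative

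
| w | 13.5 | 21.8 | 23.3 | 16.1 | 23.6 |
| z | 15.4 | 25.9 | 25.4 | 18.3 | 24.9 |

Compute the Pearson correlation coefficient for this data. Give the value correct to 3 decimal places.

n = 5, Σw = 98.3, Σz = 109.9, Σw² = 2016.55, Σz² = 2508.03, Σwz = 2246.61
nΣwz − ΣwΣz = 11233.05 − 10803.17 = 429.88
nΣw² − (Σw)² = 10082.75 − 9662.89 = 419.86; nΣz² − (Σz)² = 12540.15 − 12078.01 = 462.14
r = 429.88 / √(419.86 × 462.14) = 429.88 / 440.4930 ≈ 0.976

0.976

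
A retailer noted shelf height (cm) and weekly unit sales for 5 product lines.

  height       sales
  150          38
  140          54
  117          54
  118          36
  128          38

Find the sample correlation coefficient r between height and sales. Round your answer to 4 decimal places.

-0.0803

n = 5, Σx = 653, Σy = 220, Σx² = 86097, Σy² = 10016, Σxy = 28690
nΣxy − ΣxΣy = 143450 − 143660 = -210
nΣx² − (Σx)² = 430485 − 426409 = 4076; nΣy² − (Σy)² = 50080 − 48400 = 1680
r = -210 / √(4076 × 1680) = -210 / 2616.8072 ≈ -0.0803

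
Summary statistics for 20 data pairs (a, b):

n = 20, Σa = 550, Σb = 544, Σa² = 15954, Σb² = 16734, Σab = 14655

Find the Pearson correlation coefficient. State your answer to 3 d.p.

r = (nΣab − ΣaΣb) / √[(nΣa² − (Σa)²)(nΣb² − (Σb)²)]
Numerator: 20×14655 − 550×544 = -6100
Denominator: √[(319080 − 302500)(334680 − 295936)] = √[16580 × 38744] = 25345.1281
r = -6100 / 25345.1281 ≈ -0.241

-0.241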